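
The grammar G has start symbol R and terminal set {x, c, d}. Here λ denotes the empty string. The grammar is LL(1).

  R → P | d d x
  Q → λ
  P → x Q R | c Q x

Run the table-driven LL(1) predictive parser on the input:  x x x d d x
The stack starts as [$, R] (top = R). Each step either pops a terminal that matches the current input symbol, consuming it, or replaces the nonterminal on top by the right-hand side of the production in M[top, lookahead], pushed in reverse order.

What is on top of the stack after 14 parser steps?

      Stack    Input          Action
   1  $ R      x x x d d x $  expand R → P
   2  $ P      x x x d d x $  expand P → x Q R
   3  $ R Q x  x x x d d x $  match x
   4  $ R Q    x x d d x $    expand Q → λ
   5  $ R      x x d d x $    expand R → P
   6  $ P      x x d d x $    expand P → x Q R
   7  $ R Q x  x x d d x $    match x
   8  $ R Q    x d d x $      expand Q → λ
   9  $ R      x d d x $      expand R → P
  10  $ P      x d d x $      expand P → x Q R
  11  $ R Q x  x d d x $      match x
  12  $ R Q    d d x $        expand Q → λ
  13  $ R      d d x $        expand R → d d x
  14  $ x d d  d d x $        match d
Stack after step 14: $ x d (top = d).

d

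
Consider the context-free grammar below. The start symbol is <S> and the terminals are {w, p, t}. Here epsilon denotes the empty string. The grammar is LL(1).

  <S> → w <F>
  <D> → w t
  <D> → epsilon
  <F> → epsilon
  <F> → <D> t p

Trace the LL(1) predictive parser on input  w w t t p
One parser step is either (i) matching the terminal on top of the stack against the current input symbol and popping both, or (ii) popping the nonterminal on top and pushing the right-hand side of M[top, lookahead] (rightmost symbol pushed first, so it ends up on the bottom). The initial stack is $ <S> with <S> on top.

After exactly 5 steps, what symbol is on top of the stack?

t

     Stack      Input        Action
  1  $ <S>      w w t t p $  expand <S> → w <F>
  2  $ <F> w    w w t t p $  match w
  3  $ <F>      w t t p $    expand <F> → <D> t p
  4  $ p t <D>  w t t p $    expand <D> → w t
  5  $ p t t w  w t t p $    match w
Stack after step 5: $ p t t (top = t).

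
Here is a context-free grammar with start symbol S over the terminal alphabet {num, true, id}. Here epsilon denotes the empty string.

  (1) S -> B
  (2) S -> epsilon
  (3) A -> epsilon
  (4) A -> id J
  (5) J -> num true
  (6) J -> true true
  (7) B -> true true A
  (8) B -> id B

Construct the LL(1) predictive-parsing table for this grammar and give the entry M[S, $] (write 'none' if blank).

FIRST(A) = {epsilon, id}
FIRST(J) = {num, true}
FIRST(B) = {id, true}
FIRST(S) = {epsilon, id, true}  (via B)
FOLLOW(S) includes $ since S is the start symbol.
FOLLOW(S): S appears on no right-hand side. Thus FOLLOW(S) = {$}.
For S -> B: FIRST(B) = {id, true}, so it goes in M[S, t] for t ∈ {id, true}.
For S -> epsilon: FIRST(epsilon) = {epsilon}, so it goes in M[S, t] for t ∈ {}; since epsilon ∈ FIRST, also for every t ∈ FOLLOW(S) = {$}.

S -> epsilon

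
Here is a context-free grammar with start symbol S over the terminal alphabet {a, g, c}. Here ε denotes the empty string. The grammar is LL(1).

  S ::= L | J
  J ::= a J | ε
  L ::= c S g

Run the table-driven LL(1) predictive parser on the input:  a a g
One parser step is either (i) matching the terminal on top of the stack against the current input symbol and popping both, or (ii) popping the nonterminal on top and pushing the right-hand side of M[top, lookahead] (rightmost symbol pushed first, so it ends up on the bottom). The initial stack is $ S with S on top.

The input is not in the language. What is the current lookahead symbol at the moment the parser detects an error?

     Stack  Input    Action
  1  $ S    a a g $  expand S ::= J
  2  $ J    a a g $  expand J ::= a J
  3  $ J a  a a g $  match a
  4  $ J    a g $    expand J ::= a J
  5  $ J a  a g $    match a
  6  $ J    g $      expand J ::= ε
  7  $      g $      error: stack empty but input remains

g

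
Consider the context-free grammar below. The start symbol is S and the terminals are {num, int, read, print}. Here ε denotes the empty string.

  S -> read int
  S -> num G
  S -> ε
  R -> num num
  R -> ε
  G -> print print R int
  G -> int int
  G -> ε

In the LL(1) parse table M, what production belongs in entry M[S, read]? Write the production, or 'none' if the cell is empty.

S -> read int

FIRST(S) = {ε, num, read}
FIRST(R) = {ε, num}
FIRST(G) = {ε, int, print}
FOLLOW(S) includes $ since S is the start symbol.
FOLLOW(S): S appears on no right-hand side. Thus FOLLOW(S) = {$}.
For S -> read int: FIRST(read int) = {read}, so it goes in M[S, t] for t ∈ {read}.
For S -> num G: FIRST(num G) = {num}, so it goes in M[S, t] for t ∈ {num}.
For S -> ε: FIRST(ε) = {ε}, so it goes in M[S, t] for t ∈ {}; since ε ∈ FIRST, also for every t ∈ FOLLOW(S) = {$}.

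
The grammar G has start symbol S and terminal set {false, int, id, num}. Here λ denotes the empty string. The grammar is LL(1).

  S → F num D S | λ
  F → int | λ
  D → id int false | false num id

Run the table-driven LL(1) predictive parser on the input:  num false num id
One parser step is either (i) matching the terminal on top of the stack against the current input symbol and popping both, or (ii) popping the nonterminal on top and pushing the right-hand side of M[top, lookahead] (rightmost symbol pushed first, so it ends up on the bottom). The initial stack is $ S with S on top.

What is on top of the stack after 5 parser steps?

step 1: stack=$ S  input=num false num id $  — expand S → F num D S
step 2: stack=$ S D num F  input=num false num id $  — expand F → λ
step 3: stack=$ S D num  input=num false num id $  — match num
step 4: stack=$ S D  input=false num id $  — expand D → false num id
step 5: stack=$ S id num false  input=false num id $  — match false
Stack after step 5: $ S id num (top = num).

num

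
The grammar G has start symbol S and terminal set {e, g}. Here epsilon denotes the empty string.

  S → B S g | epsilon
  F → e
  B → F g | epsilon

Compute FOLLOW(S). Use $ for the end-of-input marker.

FIRST(F): from F→e we get {e}. So FIRST(F) = {e}.
FIRST(B): from B→F g we get {e}; from B→epsilon we get {epsilon}. So FIRST(B) = {epsilon, e}.
FIRST(S): from S→B S g we get {e, g}; from S→epsilon we get {epsilon}. So FIRST(S) = {epsilon, e, g}.
FOLLOW(S) includes $ since S is the start symbol.
FOLLOW(S): in S→B S g, S is followed by g with FIRST {g}. Thus FOLLOW(S) = {$, g}.
FOLLOW(F): in B→F g, F is followed by g with FIRST {g}. Thus FOLLOW(F) = {g}.
FOLLOW(B): in S→B S g, B is followed by S g with FIRST {e, g}. Thus FOLLOW(B) = {e, g}.

{$, g}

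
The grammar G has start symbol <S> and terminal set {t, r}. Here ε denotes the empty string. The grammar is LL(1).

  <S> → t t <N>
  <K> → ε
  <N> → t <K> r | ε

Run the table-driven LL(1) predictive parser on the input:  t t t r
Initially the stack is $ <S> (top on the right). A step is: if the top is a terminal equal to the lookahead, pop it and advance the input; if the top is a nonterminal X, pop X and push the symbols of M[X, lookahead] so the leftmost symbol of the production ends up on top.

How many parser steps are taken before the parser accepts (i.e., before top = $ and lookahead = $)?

7

step 1: stack=$ <S>  input=t t t r $  — expand <S> → t t <N>
step 2: stack=$ <N> t t  input=t t t r $  — match t
step 3: stack=$ <N> t  input=t t r $  — match t
step 4: stack=$ <N>  input=t r $  — expand <N> → t <K> r
step 5: stack=$ r <K> t  input=t r $  — match t
step 6: stack=$ r <K>  input=r $  — expand <K> → ε
step 7: stack=$ r  input=r $  — match r
Accept reached after 7 steps.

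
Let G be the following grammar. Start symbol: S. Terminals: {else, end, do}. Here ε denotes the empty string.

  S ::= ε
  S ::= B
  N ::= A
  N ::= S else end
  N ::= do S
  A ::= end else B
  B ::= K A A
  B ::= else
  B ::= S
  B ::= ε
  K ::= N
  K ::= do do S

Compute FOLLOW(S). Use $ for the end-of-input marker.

FIRST(A) = {end}
FIRST(S) = {ε, do, else, end}  (via B)
FIRST(N) = {do, else, end}  (via A, S else end)
FIRST(K) = {do, else, end}  (via N)
FIRST(B) = {ε, do, else, end}  (via K A A, S)
FOLLOW(S) includes $ since S is the start symbol.
FOLLOW(K): in B::=K A A, K is followed by A A with FIRST {end}. Thus FOLLOW(K) = {end}.
FOLLOW(N): in K::=N, the suffix after N is empty, so FOLLOW(N) ⊇ FOLLOW(K) = {end}. Thus FOLLOW(N) = {end}.
FOLLOW(S): in N::=S else end, S is followed by else end with FIRST {else}; in N::=do S, the suffix after S is empty, so FOLLOW(S) ⊇ FOLLOW(N) = {end}; in B::=S, the suffix after S is empty, so FOLLOW(S) ⊇ FOLLOW(B) = {$, else, end}; in K::=do do S, the suffix after S is empty, so FOLLOW(S) ⊇ FOLLOW(K) = {end}. Thus FOLLOW(S) = {$, else, end}.
FOLLOW(A): in N::=A, the suffix after A is empty, so FOLLOW(A) ⊇ FOLLOW(N) = {end}; in B::=K A A (occurrence 1), A is followed by A with FIRST {end}; in B::=K A A (occurrence 2), the suffix after A is empty, so FOLLOW(A) ⊇ FOLLOW(B) = {$, else, end}. Thus FOLLOW(A) = {$, else, end}.
FOLLOW(B): in S::=B, the suffix after B is empty, so FOLLOW(B) ⊇ FOLLOW(S) = {$, else, end}; in A::=end else B, the suffix after B is empty, so FOLLOW(B) ⊇ FOLLOW(A) = {$, else, end}. Thus FOLLOW(B) = {$, else, end}.

{$, else, end}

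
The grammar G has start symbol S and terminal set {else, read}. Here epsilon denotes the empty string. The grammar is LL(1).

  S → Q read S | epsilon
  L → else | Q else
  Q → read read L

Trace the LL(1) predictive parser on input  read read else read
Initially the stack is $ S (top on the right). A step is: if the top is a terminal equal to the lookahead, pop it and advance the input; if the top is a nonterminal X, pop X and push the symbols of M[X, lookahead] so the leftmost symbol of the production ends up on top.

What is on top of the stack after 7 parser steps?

     Stack                 Input                  Action
  1  $ S                   read read else read $  expand S → Q read S
  2  $ S read Q            read read else read $  expand Q → read read L
  3  $ S read L read read  read read else read $  match read
  4  $ S read L read       read else read $       match read
  5  $ S read L            else read $            expand L → else
  6  $ S read else         else read $            match else
  7  $ S read              read $                 match read
Stack after step 7: $ S (top = S).

S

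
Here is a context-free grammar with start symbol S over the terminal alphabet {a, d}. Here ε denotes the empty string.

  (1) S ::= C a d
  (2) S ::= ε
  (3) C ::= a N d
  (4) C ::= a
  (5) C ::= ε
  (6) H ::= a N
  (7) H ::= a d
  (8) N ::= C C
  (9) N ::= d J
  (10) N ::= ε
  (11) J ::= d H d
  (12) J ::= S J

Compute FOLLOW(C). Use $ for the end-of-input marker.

FIRST(C): from C::=a N d we get {a}; from C::=a we get {a}; from C::=ε we get {ε}. So FIRST(C) = {ε, a}.
FIRST(H): from H::=a N we get {a}; from H::=a d we get {a}. So FIRST(H) = {a}.
FIRST(S): from S::=C a d we get {a}; from S::=ε we get {ε}. So FIRST(S) = {ε, a}.
FIRST(N): from N::=C C we get {ε, a}; from N::=d J we get {d}; from N::=ε we get {ε}. So FIRST(N) = {ε, a, d}.
FIRST(J): from J::=d H d we get {d}; from J::=S J we get {a, d}. So FIRST(J) = {a, d}.
FOLLOW(S) includes $ since S is the start symbol.
FOLLOW(S): in J::=S J, S is followed by J with FIRST {a, d}. Thus FOLLOW(S) = {$, a, d}.
FOLLOW(H): in J::=d H d, H is followed by d with FIRST {d}. Thus FOLLOW(H) = {d}.
FOLLOW(N): in C::=a N d, N is followed by d with FIRST {d}; in H::=a N, the suffix after N is empty, so FOLLOW(N) ⊇ FOLLOW(H) = {d}. Thus FOLLOW(N) = {d}.
FOLLOW(C): in S::=C a d, C is followed by a d with FIRST {a}; in N::=C C (occurrence 1), C is followed by C with FIRST {ε, a}; in N::=C C (occurrence 1), the suffix after C is nullable, so FOLLOW(C) ⊇ FOLLOW(N) = {d}; in N::=C C (occurrence 2), the suffix after C is empty, so FOLLOW(C) ⊇ FOLLOW(N) = {d}. Thus FOLLOW(C) = {a, d}.
FOLLOW(J): in N::=d J, the suffix after J is empty, so FOLLOW(J) ⊇ FOLLOW(N) = {d}; in J::=S J, the suffix after J is empty (adds nothing new). Thus FOLLOW(J) = {d}.

{a, d}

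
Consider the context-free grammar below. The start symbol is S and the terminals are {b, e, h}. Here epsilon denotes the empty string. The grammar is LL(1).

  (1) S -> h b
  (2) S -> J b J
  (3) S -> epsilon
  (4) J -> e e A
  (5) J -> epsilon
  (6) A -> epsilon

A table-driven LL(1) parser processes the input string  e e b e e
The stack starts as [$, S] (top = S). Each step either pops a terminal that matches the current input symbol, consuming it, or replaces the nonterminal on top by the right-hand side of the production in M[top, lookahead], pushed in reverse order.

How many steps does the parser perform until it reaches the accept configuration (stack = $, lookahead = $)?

step 1: stack=$ S  input=e e b e e $  — expand S -> J b J
step 2: stack=$ J b J  input=e e b e e $  — expand J -> e e A
step 3: stack=$ J b A e e  input=e e b e e $  — match e
step 4: stack=$ J b A e  input=e b e e $  — match e
step 5: stack=$ J b A  input=b e e $  — expand A -> epsilon
step 6: stack=$ J b  input=b e e $  — match b
step 7: stack=$ J  input=e e $  — expand J -> e e A
step 8: stack=$ A e e  input=e e $  — match e
step 9: stack=$ A e  input=e $  — match e
step 10: stack=$ A  input=$  — expand A -> epsilon
Accept reached after 10 steps.

10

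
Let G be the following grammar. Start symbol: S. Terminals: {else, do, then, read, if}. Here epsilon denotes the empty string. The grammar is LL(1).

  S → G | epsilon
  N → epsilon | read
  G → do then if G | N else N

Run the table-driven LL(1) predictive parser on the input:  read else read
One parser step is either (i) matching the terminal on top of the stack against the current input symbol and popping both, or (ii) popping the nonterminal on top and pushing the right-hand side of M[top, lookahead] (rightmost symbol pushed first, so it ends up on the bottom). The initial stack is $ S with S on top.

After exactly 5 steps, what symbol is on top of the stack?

N

step 1: stack=$ S  input=read else read $  — expand S → G
step 2: stack=$ G  input=read else read $  — expand G → N else N
step 3: stack=$ N else N  input=read else read $  — expand N → read
step 4: stack=$ N else read  input=read else read $  — match read
step 5: stack=$ N else  input=else read $  — match else
Stack after step 5: $ N (top = N).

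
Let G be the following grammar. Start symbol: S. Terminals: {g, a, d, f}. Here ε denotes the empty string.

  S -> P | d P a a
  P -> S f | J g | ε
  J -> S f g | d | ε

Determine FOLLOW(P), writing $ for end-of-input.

{$, a, f}

FIRST(S): from S->P we get {ε, d, f, g}; from S->d P a a we get {d}. So FIRST(S) = {ε, d, f, g}.
FIRST(J): from J->S f g we get {d, f, g}; from J->d we get {d}; from J->ε we get {ε}. So FIRST(J) = {ε, d, f, g}.
FIRST(P): from P->S f we get {d, f, g}; from P->J g we get {d, f, g}; from P->ε we get {ε}. So FIRST(P) = {ε, d, f, g}.
FOLLOW(S) includes $ since S is the start symbol.
FOLLOW(S): in P->S f, S is followed by f with FIRST {f}; in J->S f g, S is followed by f g with FIRST {f}. Thus FOLLOW(S) = {$, f}.
FOLLOW(P): in S->P, the suffix after P is empty, so FOLLOW(P) ⊇ FOLLOW(S) = {$, f}; in S->d P a a, P is followed by a a with FIRST {a}. Thus FOLLOW(P) = {$, a, f}.
FOLLOW(J): in P->J g, J is followed by g with FIRST {g}. Thus FOLLOW(J) = {g}.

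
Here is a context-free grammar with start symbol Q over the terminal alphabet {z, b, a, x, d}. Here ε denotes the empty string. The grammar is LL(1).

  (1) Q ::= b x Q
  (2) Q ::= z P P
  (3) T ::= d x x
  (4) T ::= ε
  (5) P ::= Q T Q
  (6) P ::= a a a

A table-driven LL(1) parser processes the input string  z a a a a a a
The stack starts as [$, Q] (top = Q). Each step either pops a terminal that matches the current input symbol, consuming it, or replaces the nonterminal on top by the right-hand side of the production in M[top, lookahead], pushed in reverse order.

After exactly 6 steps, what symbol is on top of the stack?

P

step 1: stack=$ Q  input=z a a a a a a $  — expand Q ::= z P P
step 2: stack=$ P P z  input=z a a a a a a $  — match z
step 3: stack=$ P P  input=a a a a a a $  — expand P ::= a a a
step 4: stack=$ P a a a  input=a a a a a a $  — match a
step 5: stack=$ P a a  input=a a a a a $  — match a
step 6: stack=$ P a  input=a a a a $  — match a
Stack after step 6: $ P (top = P).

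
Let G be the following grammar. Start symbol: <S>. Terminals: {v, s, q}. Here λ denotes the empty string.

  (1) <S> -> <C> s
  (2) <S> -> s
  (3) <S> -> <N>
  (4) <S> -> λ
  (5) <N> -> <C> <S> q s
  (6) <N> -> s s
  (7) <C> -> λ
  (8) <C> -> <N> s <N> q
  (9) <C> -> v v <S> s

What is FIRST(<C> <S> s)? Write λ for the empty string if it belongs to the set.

{q, s, v}

FIRST(<S>): from <S>-><C> s we get {q, s, v}; from <S>->s we get {s}; from <S>-><N> we get {q, s, v}; from <S>->λ we get {λ}. So FIRST(<S>) = {λ, q, s, v}.
FIRST(<N>): from <N>-><C> <S> q s we get {q, s, v}; from <N>->s s we get {s}. So FIRST(<N>) = {q, s, v}.
FIRST(<C>): from <C>->λ we get {λ}; from <C>-><N> s <N> q we get {q, s, v}; from <C>->v v <S> s we get {v}. So FIRST(<C>) = {λ, q, s, v}.
FIRST(<C> <S> s): take FIRST of each symbol in turn, carrying on past any symbol whose FIRST contains λ; result {q, s, v}.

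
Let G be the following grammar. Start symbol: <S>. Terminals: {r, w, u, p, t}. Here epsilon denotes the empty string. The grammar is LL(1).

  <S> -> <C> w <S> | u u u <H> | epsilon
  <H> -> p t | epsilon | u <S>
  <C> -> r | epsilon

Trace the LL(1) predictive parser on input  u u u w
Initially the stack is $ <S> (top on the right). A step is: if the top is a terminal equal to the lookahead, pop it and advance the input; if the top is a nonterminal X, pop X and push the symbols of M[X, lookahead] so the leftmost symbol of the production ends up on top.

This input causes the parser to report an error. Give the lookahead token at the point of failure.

w

step 1: stack=$ <S>  input=u u u w $  — expand <S> -> u u u <H>
step 2: stack=$ <H> u u u  input=u u u w $  — match u
step 3: stack=$ <H> u u  input=u u w $  — match u
step 4: stack=$ <H> u  input=u w $  — match u
step 5: stack=$ <H>  input=w $  — error: M[<H>, w] is empty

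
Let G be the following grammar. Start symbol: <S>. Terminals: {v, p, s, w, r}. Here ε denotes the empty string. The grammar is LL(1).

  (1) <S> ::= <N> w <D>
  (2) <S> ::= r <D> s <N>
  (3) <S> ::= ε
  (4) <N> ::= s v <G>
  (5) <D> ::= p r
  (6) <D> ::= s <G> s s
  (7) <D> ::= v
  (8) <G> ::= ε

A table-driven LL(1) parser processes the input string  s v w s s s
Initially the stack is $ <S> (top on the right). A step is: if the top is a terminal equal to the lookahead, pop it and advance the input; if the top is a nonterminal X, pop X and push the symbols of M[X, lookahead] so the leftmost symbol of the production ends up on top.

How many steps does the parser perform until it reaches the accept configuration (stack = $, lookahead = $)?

step 1: stack=$ <S>  input=s v w s s s $  — expand <S> ::= <N> w <D>
step 2: stack=$ <D> w <N>  input=s v w s s s $  — expand <N> ::= s v <G>
step 3: stack=$ <D> w <G> v s  input=s v w s s s $  — match s
step 4: stack=$ <D> w <G> v  input=v w s s s $  — match v
step 5: stack=$ <D> w <G>  input=w s s s $  — expand <G> ::= ε
step 6: stack=$ <D> w  input=w s s s $  — match w
step 7: stack=$ <D>  input=s s s $  — expand <D> ::= s <G> s s
step 8: stack=$ s s <G> s  input=s s s $  — match s
step 9: stack=$ s s <G>  input=s s $  — expand <G> ::= ε
step 10: stack=$ s s  input=s s $  — match s
step 11: stack=$ s  input=s $  — match s
Accept reached after 11 steps.

11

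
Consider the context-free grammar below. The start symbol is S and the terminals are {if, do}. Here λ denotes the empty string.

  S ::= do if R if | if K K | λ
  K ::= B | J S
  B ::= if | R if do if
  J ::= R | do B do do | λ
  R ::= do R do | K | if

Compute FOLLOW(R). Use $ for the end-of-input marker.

FIRST(S): from S::=do if R if we get {do}; from S::=if K K we get {if}; from S::=λ we get {λ}. So FIRST(S) = {λ, do, if}.
FIRST(K): from K::=B we get {do, if}; from K::=J S we get {λ, do, if}. So FIRST(K) = {λ, do, if}.
FIRST(R): from R::=do R do we get {do}; from R::=K we get {λ, do, if}; from R::=if we get {if}. So FIRST(R) = {λ, do, if}.
FIRST(B): from B::=if we get {if}; from B::=R if do if we get {do, if}. So FIRST(B) = {do, if}.
FIRST(J): from J::=R we get {λ, do, if}; from J::=do B do do we get {do}; from J::=λ we get {λ}. So FIRST(J) = {λ, do, if}.
FOLLOW(S) includes $ since S is the start symbol.
FOLLOW(S): in K::=J S, the suffix after S is empty, so FOLLOW(S) ⊇ FOLLOW(K) = {$, do, if}. Thus FOLLOW(S) = {$, do, if}.
FOLLOW(K): in S::=if K K (occurrence 1), K is followed by K with FIRST {λ, do, if}; in S::=if K K (occurrence 1), the suffix after K is nullable, so FOLLOW(K) ⊇ FOLLOW(S) = {$, do, if}; in S::=if K K (occurrence 2), the suffix after K is empty, so FOLLOW(K) ⊇ FOLLOW(S) = {$, do, if}; in R::=K, the suffix after K is empty, so FOLLOW(K) ⊇ FOLLOW(R) = {$, do, if}. Thus FOLLOW(K) = {$, do, if}.
FOLLOW(B): in K::=B, the suffix after B is empty, so FOLLOW(B) ⊇ FOLLOW(K) = {$, do, if}; in J::=do B do do, B is followed by do do with FIRST {do}. Thus FOLLOW(B) = {$, do, if}.
FOLLOW(J): in K::=J S, J is followed by S with FIRST {λ, do, if}; in K::=J S, the suffix after J is nullable, so FOLLOW(J) ⊇ FOLLOW(K) = {$, do, if}. Thus FOLLOW(J) = {$, do, if}.
FOLLOW(R): in S::=do if R if, R is followed by if with FIRST {if}; in B::=R if do if, R is followed by if do if with FIRST {if}; in J::=R, the suffix after R is empty, so FOLLOW(R) ⊇ FOLLOW(J) = {$, do, if}; in R::=do R do, R is followed by do with FIRST {do}. Thus FOLLOW(R) = {$, do, if}.

{$, do, if}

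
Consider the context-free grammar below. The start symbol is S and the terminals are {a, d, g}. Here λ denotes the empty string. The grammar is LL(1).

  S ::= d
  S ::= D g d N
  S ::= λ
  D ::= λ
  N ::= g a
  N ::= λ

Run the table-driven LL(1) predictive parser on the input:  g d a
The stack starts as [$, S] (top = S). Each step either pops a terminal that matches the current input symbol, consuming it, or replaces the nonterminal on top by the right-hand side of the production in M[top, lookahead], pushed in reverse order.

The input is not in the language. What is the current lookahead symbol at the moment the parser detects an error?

a

     Stack      Input    Action
  1  $ S        g d a $  expand S ::= D g d N
  2  $ N d g D  g d a $  expand D ::= λ
  3  $ N d g    g d a $  match g
  4  $ N d      d a $    match d
  5  $ N        a $      error: M[N, a] is empty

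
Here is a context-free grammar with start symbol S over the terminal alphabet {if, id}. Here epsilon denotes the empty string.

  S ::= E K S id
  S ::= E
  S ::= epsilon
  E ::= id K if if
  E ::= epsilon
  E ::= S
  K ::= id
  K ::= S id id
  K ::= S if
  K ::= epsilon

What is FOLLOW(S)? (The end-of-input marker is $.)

FIRST(S) = {epsilon, id, if}  (via E K S id, E)
FIRST(E) = {epsilon, id, if}  (via S)
FIRST(K) = {epsilon, id, if}  (via S id id, S if)
FOLLOW(S) includes $ since S is the start symbol.
FOLLOW(K): in S::=E K S id, K is followed by S id with FIRST {id, if}; in E::=id K if if, K is followed by if if with FIRST {if}. Thus FOLLOW(K) = {id, if}.
FOLLOW(S): in S::=E K S id, S is followed by id with FIRST {id}; in E::=S, the suffix after S is empty, so FOLLOW(S) ⊇ FOLLOW(E) = {$, id, if}; in K::=S id id, S is followed by id id with FIRST {id}; in K::=S if, S is followed by if with FIRST {if}. Thus FOLLOW(S) = {$, id, if}.
FOLLOW(E): in S::=E K S id, E is followed by K S id with FIRST {id, if}; in S::=E, the suffix after E is empty, so FOLLOW(E) ⊇ FOLLOW(S) = {$, id, if}. Thus FOLLOW(E) = {$, id, if}.

{$, id, if}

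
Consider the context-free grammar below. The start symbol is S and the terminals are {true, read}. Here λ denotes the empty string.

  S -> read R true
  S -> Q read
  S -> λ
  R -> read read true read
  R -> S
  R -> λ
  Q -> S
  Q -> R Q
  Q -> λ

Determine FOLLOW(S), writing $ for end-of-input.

FIRST(S) = {λ, read}  (via Q read)
FIRST(R) = {λ, read}  (via S)
FIRST(Q) = {λ, read}  (via S, R Q)
FOLLOW(S) includes $ since S is the start symbol.
FOLLOW(Q): in S->Q read, Q is followed by read with FIRST {read}; in Q->R Q, the suffix after Q is empty (adds nothing new). Thus FOLLOW(Q) = {read}.
FOLLOW(R): in S->read R true, R is followed by true with FIRST {true}; in Q->R Q, R is followed by Q with FIRST {λ, read}; in Q->R Q, the suffix after R is nullable, so FOLLOW(R) ⊇ FOLLOW(Q) = {read}. Thus FOLLOW(R) = {read, true}.
FOLLOW(S): in R->S, the suffix after S is empty, so FOLLOW(S) ⊇ FOLLOW(R) = {read, true}; in Q->S, the suffix after S is empty, so FOLLOW(S) ⊇ FOLLOW(Q) = {read}. Thus FOLLOW(S) = {$, read, true}.

{$, read, true}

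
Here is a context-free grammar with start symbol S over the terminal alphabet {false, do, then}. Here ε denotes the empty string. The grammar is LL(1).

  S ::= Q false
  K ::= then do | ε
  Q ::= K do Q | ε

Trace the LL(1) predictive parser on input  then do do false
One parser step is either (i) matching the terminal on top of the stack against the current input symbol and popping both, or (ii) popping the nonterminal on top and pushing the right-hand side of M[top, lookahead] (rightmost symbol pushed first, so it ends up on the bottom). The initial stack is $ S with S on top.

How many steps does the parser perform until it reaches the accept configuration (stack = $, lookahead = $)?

8

step 1: stack=$ S  input=then do do false $  — expand S ::= Q false
step 2: stack=$ false Q  input=then do do false $  — expand Q ::= K do Q
step 3: stack=$ false Q do K  input=then do do false $  — expand K ::= then do
step 4: stack=$ false Q do do then  input=then do do false $  — match then
step 5: stack=$ false Q do do  input=do do false $  — match do
step 6: stack=$ false Q do  input=do false $  — match do
step 7: stack=$ false Q  input=false $  — expand Q ::= ε
step 8: stack=$ false  input=false $  — match false
Accept reached after 8 steps.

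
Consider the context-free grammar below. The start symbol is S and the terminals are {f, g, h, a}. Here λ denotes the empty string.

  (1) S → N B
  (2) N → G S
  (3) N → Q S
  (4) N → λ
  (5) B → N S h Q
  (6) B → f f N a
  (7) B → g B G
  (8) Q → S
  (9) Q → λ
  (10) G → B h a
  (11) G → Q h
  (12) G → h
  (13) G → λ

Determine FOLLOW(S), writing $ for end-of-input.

FIRST(S) = {f, g, h}  (via N B)
FIRST(Q) = {λ, f, g, h}  (via S)
FIRST(N) = {λ, f, g, h}  (via G S, Q S)
FIRST(B) = {f, g, h}  (via N S h Q)
FIRST(G) = {λ, f, g, h}  (via B h a, Q h)
FOLLOW(S) includes $ since S is the start symbol.
FOLLOW(N): in S→N B, N is followed by B with FIRST {f, g, h}; in B→N S h Q, N is followed by S h Q with FIRST {f, g, h}; in B→f f N a, N is followed by a with FIRST {a}. Thus FOLLOW(N) = {a, f, g, h}.
FOLLOW(S): in N→G S, the suffix after S is empty, so FOLLOW(S) ⊇ FOLLOW(N) = {a, f, g, h}; in N→Q S, the suffix after S is empty, so FOLLOW(S) ⊇ FOLLOW(N) = {a, f, g, h}; in B→N S h Q, S is followed by h Q with FIRST {h}; in Q→S, the suffix after S is empty, so FOLLOW(S) ⊇ FOLLOW(Q) = {$, a, f, g, h}. Thus FOLLOW(S) = {$, a, f, g, h}.
FOLLOW(B): in S→N B, the suffix after B is empty, so FOLLOW(B) ⊇ FOLLOW(S) = {$, a, f, g, h}; in B→g B G, B is followed by G with FIRST {λ, f, g, h}; in B→g B G, the suffix after B is nullable (adds nothing new); in G→B h a, B is followed by h a with FIRST {h}. Thus FOLLOW(B) = {$, a, f, g, h}.
FOLLOW(Q): in N→Q S, Q is followed by S with FIRST {f, g, h}; in B→N S h Q, the suffix after Q is empty, so FOLLOW(Q) ⊇ FOLLOW(B) = {$, a, f, g, h}; in G→Q h, Q is followed by h with FIRST {h}. Thus FOLLOW(Q) = {$, a, f, g, h}.
FOLLOW(G): in N→G S, G is followed by S with FIRST {f, g, h}; in B→g B G, the suffix after G is empty, so FOLLOW(G) ⊇ FOLLOW(B) = {$, a, f, g, h}. Thus FOLLOW(G) = {$, a, f, g, h}.

{$, a, f, g, h}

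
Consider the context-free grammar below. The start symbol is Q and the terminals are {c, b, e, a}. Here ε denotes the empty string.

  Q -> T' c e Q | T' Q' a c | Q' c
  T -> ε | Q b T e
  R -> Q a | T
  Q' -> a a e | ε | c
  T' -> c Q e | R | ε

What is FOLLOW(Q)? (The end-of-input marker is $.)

{$, a, b, e}

FIRST(Q') = {ε, a, c}
FIRST(Q) = {a, c}  (via T' c e Q, T' Q' a c, Q' c)
FIRST(T) = {ε, a, c}  (via Q b T e)
FIRST(R) = {ε, a, c}  (via Q a, T)
FIRST(T') = {ε, a, c}  (via R)
FOLLOW(Q) includes $ since Q is the start symbol.
FOLLOW(Q): in Q->T' c e Q, the suffix after Q is empty (adds nothing new); in T->Q b T e, Q is followed by b T e with FIRST {b}; in R->Q a, Q is followed by a with FIRST {a}; in T'->c Q e, Q is followed by e with FIRST {e}. Thus FOLLOW(Q) = {$, a, b, e}.
FOLLOW(Q'): in Q->T' Q' a c, Q' is followed by a c with FIRST {a}; in Q->Q' c, Q' is followed by c with FIRST {c}. Thus FOLLOW(Q') = {a, c}.
FOLLOW(T'): in Q->T' c e Q, T' is followed by c e Q with FIRST {c}; in Q->T' Q' a c, T' is followed by Q' a c with FIRST {a, c}. Thus FOLLOW(T') = {a, c}.
FOLLOW(R): in T'->R, the suffix after R is empty, so FOLLOW(R) ⊇ FOLLOW(T') = {a, c}. Thus FOLLOW(R) = {a, c}.
FOLLOW(T): in T->Q b T e, T is followed by e with FIRST {e}; in R->T, the suffix after T is empty, so FOLLOW(T) ⊇ FOLLOW(R) = {a, c}. Thus FOLLOW(T) = {a, c, e}.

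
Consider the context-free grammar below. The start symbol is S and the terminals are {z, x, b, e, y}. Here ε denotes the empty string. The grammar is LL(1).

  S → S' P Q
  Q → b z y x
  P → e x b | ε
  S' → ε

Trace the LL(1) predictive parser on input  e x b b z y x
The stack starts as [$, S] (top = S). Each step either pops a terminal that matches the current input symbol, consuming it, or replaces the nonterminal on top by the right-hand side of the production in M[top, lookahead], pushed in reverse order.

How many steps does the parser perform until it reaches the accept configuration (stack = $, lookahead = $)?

11

step 1: stack=$ S  input=e x b b z y x $  — expand S → S' P Q
step 2: stack=$ Q P S'  input=e x b b z y x $  — expand S' → ε
step 3: stack=$ Q P  input=e x b b z y x $  — expand P → e x b
step 4: stack=$ Q b x e  input=e x b b z y x $  — match e
step 5: stack=$ Q b x  input=x b b z y x $  — match x
step 6: stack=$ Q b  input=b b z y x $  — match b
step 7: stack=$ Q  input=b z y x $  — expand Q → b z y x
step 8: stack=$ x y z b  input=b z y x $  — match b
step 9: stack=$ x y z  input=z y x $  — match z
step 10: stack=$ x y  input=y x $  — match y
step 11: stack=$ x  input=x $  — match x
Accept reached after 11 steps.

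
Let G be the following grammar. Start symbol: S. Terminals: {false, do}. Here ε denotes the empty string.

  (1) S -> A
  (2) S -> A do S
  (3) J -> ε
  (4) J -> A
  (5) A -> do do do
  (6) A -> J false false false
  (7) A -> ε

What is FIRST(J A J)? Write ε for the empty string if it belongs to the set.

FIRST(S): from S->A we get {ε, do, false}; from S->A do S we get {do, false}. So FIRST(S) = {ε, do, false}.
FIRST(J): from J->ε we get {ε}; from J->A we get {ε, do, false}. So FIRST(J) = {ε, do, false}.
FIRST(A): from A->do do do we get {do}; from A->J false false false we get {do, false}; from A->ε we get {ε}. So FIRST(A) = {ε, do, false}.
FIRST(J A J): take FIRST of each symbol in turn, carrying on past any symbol whose FIRST contains ε; result {ε, do, false}.

{ε, do, false}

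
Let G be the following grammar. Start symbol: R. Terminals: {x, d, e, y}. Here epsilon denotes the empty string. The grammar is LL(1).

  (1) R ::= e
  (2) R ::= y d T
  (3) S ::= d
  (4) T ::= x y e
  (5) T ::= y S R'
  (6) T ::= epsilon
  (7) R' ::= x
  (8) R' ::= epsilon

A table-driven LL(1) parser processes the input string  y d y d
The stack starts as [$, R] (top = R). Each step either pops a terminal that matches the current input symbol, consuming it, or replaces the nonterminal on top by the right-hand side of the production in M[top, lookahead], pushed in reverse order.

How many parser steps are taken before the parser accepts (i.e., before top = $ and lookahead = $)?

     Stack     Input      Action
  1  $ R       y d y d $  expand R ::= y d T
  2  $ T d y   y d y d $  match y
  3  $ T d     d y d $    match d
  4  $ T       y d $      expand T ::= y S R'
  5  $ R' S y  y d $      match y
  6  $ R' S    d $        expand S ::= d
  7  $ R' d    d $        match d
  8  $ R'      $          expand R' ::= epsilon
Accept reached after 8 steps.

8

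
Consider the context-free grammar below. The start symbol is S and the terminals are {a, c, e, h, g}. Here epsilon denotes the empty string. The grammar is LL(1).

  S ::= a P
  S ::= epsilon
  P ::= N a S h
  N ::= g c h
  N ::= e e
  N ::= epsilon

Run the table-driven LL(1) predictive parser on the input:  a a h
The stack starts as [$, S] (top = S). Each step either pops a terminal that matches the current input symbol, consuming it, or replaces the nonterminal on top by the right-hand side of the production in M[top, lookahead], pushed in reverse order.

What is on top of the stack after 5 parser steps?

S

step 1: stack=$ S  input=a a h $  — expand S ::= a P
step 2: stack=$ P a  input=a a h $  — match a
step 3: stack=$ P  input=a h $  — expand P ::= N a S h
step 4: stack=$ h S a N  input=a h $  — expand N ::= epsilon
step 5: stack=$ h S a  input=a h $  — match a
Stack after step 5: $ h S (top = S).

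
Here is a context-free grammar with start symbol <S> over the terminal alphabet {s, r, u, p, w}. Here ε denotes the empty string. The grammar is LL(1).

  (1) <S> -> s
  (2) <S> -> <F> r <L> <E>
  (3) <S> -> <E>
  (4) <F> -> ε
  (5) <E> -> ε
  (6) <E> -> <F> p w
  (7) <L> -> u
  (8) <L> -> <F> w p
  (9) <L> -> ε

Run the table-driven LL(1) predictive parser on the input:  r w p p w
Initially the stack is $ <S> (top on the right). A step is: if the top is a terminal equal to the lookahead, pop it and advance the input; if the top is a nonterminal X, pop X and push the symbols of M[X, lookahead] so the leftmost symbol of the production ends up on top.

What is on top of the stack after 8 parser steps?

step 1: stack=$ <S>  input=r w p p w $  — expand <S> -> <F> r <L> <E>
step 2: stack=$ <E> <L> r <F>  input=r w p p w $  — expand <F> -> ε
step 3: stack=$ <E> <L> r  input=r w p p w $  — match r
step 4: stack=$ <E> <L>  input=w p p w $  — expand <L> -> <F> w p
step 5: stack=$ <E> p w <F>  input=w p p w $  — expand <F> -> ε
step 6: stack=$ <E> p w  input=w p p w $  — match w
step 7: stack=$ <E> p  input=p p w $  — match p
step 8: stack=$ <E>  input=p w $  — expand <E> -> <F> p w
Stack after step 8: $ w p <F> (top = <F>).

<F>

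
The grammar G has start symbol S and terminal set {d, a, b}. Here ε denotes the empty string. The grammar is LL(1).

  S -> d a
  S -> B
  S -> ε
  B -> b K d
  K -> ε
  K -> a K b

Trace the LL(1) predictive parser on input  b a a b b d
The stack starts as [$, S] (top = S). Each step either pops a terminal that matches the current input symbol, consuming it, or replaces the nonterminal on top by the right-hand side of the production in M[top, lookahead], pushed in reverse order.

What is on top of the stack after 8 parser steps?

     Stack        Input          Action
  1  $ S          b a a b b d $  expand S -> B
  2  $ B          b a a b b d $  expand B -> b K d
  3  $ d K b      b a a b b d $  match b
  4  $ d K        a a b b d $    expand K -> a K b
  5  $ d b K a    a a b b d $    match a
  6  $ d b K      a b b d $      expand K -> a K b
  7  $ d b b K a  a b b d $      match a
  8  $ d b b K    b b d $        expand K -> ε
Stack after step 8: $ d b b (top = b).

b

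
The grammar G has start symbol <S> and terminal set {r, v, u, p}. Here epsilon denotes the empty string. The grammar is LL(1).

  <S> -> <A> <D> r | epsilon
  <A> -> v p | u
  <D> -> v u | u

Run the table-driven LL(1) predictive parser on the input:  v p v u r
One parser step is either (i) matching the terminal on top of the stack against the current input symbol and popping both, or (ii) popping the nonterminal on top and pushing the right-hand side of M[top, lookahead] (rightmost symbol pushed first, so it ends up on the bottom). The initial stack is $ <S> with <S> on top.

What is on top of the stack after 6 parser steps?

     Stack        Input        Action
  1  $ <S>        v p v u r $  expand <S> -> <A> <D> r
  2  $ r <D> <A>  v p v u r $  expand <A> -> v p
  3  $ r <D> p v  v p v u r $  match v
  4  $ r <D> p    p v u r $    match p
  5  $ r <D>      v u r $      expand <D> -> v u
  6  $ r u v      v u r $      match v
Stack after step 6: $ r u (top = u).

u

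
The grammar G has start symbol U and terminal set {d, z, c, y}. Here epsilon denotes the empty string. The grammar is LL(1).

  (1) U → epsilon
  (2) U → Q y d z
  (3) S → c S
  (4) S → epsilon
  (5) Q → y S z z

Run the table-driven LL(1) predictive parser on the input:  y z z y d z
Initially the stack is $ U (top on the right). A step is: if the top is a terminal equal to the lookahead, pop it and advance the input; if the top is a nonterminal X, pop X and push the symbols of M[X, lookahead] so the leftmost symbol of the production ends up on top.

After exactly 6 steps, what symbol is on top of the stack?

y

     Stack            Input          Action
  1  $ U              y z z y d z $  expand U → Q y d z
  2  $ z d y Q        y z z y d z $  expand Q → y S z z
  3  $ z d y z z S y  y z z y d z $  match y
  4  $ z d y z z S    z z y d z $    expand S → epsilon
  5  $ z d y z z      z z y d z $    match z
  6  $ z d y z        z y d z $      match z
Stack after step 6: $ z d y (top = y).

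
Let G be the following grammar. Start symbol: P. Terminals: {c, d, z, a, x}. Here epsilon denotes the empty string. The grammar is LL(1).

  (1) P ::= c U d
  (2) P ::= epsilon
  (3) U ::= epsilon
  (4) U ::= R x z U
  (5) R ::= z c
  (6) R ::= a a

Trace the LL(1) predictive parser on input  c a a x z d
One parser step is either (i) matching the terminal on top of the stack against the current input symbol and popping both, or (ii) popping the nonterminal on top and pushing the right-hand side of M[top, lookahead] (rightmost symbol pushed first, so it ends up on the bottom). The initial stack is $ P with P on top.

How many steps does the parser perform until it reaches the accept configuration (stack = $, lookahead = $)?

10

      Stack          Input          Action
   1  $ P            c a a x z d $  expand P ::= c U d
   2  $ d U c        c a a x z d $  match c
   3  $ d U          a a x z d $    expand U ::= R x z U
   4  $ d U z x R    a a x z d $    expand R ::= a a
   5  $ d U z x a a  a a x z d $    match a
   6  $ d U z x a    a x z d $      match a
   7  $ d U z x      x z d $        match x
   8  $ d U z        z d $          match z
   9  $ d U          d $            expand U ::= epsilon
  10  $ d            d $            match d
Accept reached after 10 steps.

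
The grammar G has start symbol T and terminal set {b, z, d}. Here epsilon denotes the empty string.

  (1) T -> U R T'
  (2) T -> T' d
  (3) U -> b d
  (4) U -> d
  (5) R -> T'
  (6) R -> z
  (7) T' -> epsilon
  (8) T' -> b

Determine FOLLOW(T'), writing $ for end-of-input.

{$, b, d}

FIRST(U) = {b, d}
FIRST(T') = {epsilon, b}
FIRST(T) = {b, d}  (via U R T', T' d)
FIRST(R) = {epsilon, b, z}  (via T')
FOLLOW(T) includes $ since T is the start symbol.
FOLLOW(T): T appears on no right-hand side. Thus FOLLOW(T) = {$}.
FOLLOW(U): in T->U R T', U is followed by R T' with FIRST {epsilon, b, z}; in T->U R T', the suffix after U is nullable, so FOLLOW(U) ⊇ FOLLOW(T) = {$}. Thus FOLLOW(U) = {$, b, z}.
FOLLOW(R): in T->U R T', R is followed by T' with FIRST {epsilon, b}; in T->U R T', the suffix after R is nullable, so FOLLOW(R) ⊇ FOLLOW(T) = {$}. Thus FOLLOW(R) = {$, b}.
FOLLOW(T'): in T->U R T', the suffix after T' is empty, so FOLLOW(T') ⊇ FOLLOW(T) = {$}; in T->T' d, T' is followed by d with FIRST {d}; in R->T', the suffix after T' is empty, so FOLLOW(T') ⊇ FOLLOW(R) = {$, b}. Thus FOLLOW(T') = {$, b, d}.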